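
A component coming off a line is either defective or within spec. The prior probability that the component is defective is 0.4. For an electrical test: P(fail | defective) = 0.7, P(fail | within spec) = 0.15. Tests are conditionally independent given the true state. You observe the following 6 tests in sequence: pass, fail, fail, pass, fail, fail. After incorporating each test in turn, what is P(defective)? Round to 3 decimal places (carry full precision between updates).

After 'pass': P(defective) = 0.3·0.4000 / (0.3·0.4000 + 0.85·0.6000) ≈ 0.1905
After 'fail': P(defective) = 0.7·0.1905 / (0.7·0.1905 + 0.15·0.8095) ≈ 0.5234
After 'fail': P(defective) = 0.7·0.5234 / (0.7·0.5234 + 0.15·0.4766) ≈ 0.8367
After 'pass': P(defective) = 0.3·0.8367 / (0.3·0.8367 + 0.85·0.1633) ≈ 0.6439
After 'fail': P(defective) = 0.7·0.6439 / (0.7·0.6439 + 0.15·0.3561) ≈ 0.8941
After 'fail': P(defective) = 0.7·0.8941 / (0.7·0.8941 + 0.15·0.1059) ≈ 0.9752

0.975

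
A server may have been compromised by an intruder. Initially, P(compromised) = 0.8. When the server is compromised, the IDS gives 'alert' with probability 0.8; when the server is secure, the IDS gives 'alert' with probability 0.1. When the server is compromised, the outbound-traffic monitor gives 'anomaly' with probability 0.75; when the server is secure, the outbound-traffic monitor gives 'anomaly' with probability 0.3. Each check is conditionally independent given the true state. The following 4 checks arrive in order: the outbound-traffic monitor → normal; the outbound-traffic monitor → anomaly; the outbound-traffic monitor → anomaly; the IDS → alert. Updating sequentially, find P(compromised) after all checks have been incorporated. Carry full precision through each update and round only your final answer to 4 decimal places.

Apply Bayes' rule sequentially, carrying P(compromised) forward.
After the outbound-traffic monitor='normal': P(compromised) = 0.25·0.8000 / (0.25·0.8000 + 0.7·0.2000) ≈ 0.5882
After the outbound-traffic monitor='anomaly': P(compromised) = 0.75·0.5882 / (0.75·0.5882 + 0.3·0.4118) ≈ 0.7812
After the outbound-traffic monitor='anomaly': P(compromised) = 0.75·0.7812 / (0.75·0.7812 + 0.3·0.2188) ≈ 0.8993
After the IDS='alert': P(compromised) = 0.8·0.8993 / (0.8·0.8993 + 0.1·0.1007) ≈ 0.9862

0.9862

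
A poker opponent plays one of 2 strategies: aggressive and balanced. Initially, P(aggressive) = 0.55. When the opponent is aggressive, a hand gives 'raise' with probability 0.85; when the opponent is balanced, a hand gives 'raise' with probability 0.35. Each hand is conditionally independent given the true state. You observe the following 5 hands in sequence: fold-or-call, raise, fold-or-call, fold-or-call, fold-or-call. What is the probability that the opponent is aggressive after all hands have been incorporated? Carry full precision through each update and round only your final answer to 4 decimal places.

0.0083

After 'fold-or-call': P(aggressive) = 0.15·0.5500 / (0.15·0.5500 + 0.65·0.4500) ≈ 0.2200
After 'raise': P(aggressive) = 0.85·0.2200 / (0.85·0.2200 + 0.35·0.7800) ≈ 0.4065
After 'fold-or-call': P(aggressive) = 0.15·0.4065 / (0.15·0.4065 + 0.65·0.5935) ≈ 0.1365
After 'fold-or-call': P(aggressive) = 0.15·0.1365 / (0.15·0.1365 + 0.65·0.8635) ≈ 0.0352
After 'fold-or-call': P(aggressive) = 0.15·0.0352 / (0.15·0.0352 + 0.65·0.9648) ≈ 0.0083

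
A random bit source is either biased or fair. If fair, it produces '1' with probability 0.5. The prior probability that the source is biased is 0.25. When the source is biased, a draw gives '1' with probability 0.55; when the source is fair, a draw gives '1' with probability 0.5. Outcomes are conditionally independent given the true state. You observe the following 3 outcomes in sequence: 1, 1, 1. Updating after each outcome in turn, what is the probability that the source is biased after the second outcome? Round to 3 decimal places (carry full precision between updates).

After '1': P(biased) = 0.55·0.2500 / (0.55·0.2500 + 0.5·0.7500) ≈ 0.2683
After '1': P(biased) = 0.55·0.2683 / (0.55·0.2683 + 0.5·0.7317) ≈ 0.2874

0.287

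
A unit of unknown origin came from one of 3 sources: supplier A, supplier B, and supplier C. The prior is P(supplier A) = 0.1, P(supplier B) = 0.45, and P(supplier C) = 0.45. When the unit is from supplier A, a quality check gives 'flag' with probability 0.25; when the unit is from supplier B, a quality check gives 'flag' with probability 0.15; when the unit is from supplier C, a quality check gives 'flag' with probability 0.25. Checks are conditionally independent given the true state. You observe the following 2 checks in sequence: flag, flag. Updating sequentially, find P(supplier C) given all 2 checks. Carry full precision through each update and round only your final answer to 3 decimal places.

After 'flag': normaliser = 0.25·0.1000 + 0.15·0.4500 + 0.25·0.4500; P(supplier A) ≈ 0.1220, P(supplier B) ≈ 0.3293, P(supplier C) ≈ 0.5488
After 'flag': normaliser = 0.25·0.1220 + 0.15·0.3293 + 0.25·0.5488; P(supplier A) ≈ 0.1404, P(supplier B) ≈ 0.2275, P(supplier C) ≈ 0.6320

0.632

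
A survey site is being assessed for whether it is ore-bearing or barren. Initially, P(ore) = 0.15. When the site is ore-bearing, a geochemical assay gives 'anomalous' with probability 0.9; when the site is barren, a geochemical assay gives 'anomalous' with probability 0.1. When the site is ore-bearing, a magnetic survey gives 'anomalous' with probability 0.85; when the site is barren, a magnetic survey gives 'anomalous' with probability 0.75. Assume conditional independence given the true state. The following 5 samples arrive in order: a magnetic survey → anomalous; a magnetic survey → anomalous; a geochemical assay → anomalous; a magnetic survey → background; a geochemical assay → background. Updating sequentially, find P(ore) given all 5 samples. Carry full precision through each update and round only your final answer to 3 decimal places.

0.120

After a magnetic survey='anomalous': P(ore) = 0.85·0.1500 / (0.85·0.1500 + 0.75·0.8500) ≈ 0.1667
After a magnetic survey='anomalous': P(ore) = 0.85·0.1667 / (0.85·0.1667 + 0.75·0.8333) ≈ 0.1848
After a geochemical assay='anomalous': P(ore) = 0.9·0.1848 / (0.9·0.1848 + 0.1·0.8152) ≈ 0.6711
After a magnetic survey='background': P(ore) = 0.15·0.6711 / (0.15·0.6711 + 0.25·0.3289) ≈ 0.5504
After a geochemical assay='background': P(ore) = 0.1·0.5504 / (0.1·0.5504 + 0.9·0.4496) ≈ 0.1197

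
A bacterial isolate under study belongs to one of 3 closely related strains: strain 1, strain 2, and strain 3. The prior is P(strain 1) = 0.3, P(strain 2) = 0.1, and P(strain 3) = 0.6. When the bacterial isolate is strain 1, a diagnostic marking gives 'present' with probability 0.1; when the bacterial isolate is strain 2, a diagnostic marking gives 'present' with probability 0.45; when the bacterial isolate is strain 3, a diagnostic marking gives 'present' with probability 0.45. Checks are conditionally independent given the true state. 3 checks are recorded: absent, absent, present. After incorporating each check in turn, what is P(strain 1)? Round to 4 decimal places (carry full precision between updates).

0.2032

Apply Bayes' rule sequentially, carrying P(strain 1) forward.
After 'absent': normaliser = 0.9·0.3000 + 0.55·0.1000 + 0.55·0.6000; P(strain 1) ≈ 0.4122, P(strain 2) ≈ 0.0840, P(strain 3) ≈ 0.5038
After 'absent': normaliser = 0.9·0.4122 + 0.55·0.0840 + 0.55·0.5038; P(strain 1) ≈ 0.5344, P(strain 2) ≈ 0.0665, P(strain 3) ≈ 0.3991
After 'present': normaliser = 0.1·0.5344 + 0.45·0.0665 + 0.45·0.3991; P(strain 1) ≈ 0.2032, P(strain 2) ≈ 0.1138, P(strain 3) ≈ 0.6830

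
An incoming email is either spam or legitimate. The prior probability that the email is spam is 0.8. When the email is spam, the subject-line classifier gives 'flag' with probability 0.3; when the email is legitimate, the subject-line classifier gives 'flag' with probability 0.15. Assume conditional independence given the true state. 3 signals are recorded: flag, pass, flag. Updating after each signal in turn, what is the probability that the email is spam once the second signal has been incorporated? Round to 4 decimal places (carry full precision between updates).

After 'flag': P(spam) = 0.3·0.8000 / (0.3·0.8000 + 0.15·0.2000) ≈ 0.8889
After 'pass': P(spam) = 0.7·0.8889 / (0.7·0.8889 + 0.85·0.1111) ≈ 0.8682

0.8682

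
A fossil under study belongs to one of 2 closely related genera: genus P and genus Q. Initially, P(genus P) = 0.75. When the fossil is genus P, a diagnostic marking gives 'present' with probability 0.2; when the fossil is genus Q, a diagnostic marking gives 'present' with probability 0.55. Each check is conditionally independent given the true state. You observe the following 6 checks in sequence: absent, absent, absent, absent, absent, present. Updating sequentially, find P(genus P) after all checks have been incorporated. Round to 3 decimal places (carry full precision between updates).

After 'absent': P(genus P) = 0.8·0.7500 / (0.8·0.7500 + 0.45·0.2500) ≈ 0.8421
After 'absent': P(genus P) = 0.8·0.8421 / (0.8·0.8421 + 0.45·0.1579) ≈ 0.9046
After 'absent': P(genus P) = 0.8·0.9046 / (0.8·0.9046 + 0.45·0.0954) ≈ 0.9440
After 'absent': P(genus P) = 0.8·0.9440 / (0.8·0.9440 + 0.45·0.0560) ≈ 0.9677
After 'absent': P(genus P) = 0.8·0.9677 / (0.8·0.9677 + 0.45·0.0323) ≈ 0.9816
After 'present': P(genus P) = 0.2·0.9816 / (0.2·0.9816 + 0.55·0.0184) ≈ 0.9509

0.951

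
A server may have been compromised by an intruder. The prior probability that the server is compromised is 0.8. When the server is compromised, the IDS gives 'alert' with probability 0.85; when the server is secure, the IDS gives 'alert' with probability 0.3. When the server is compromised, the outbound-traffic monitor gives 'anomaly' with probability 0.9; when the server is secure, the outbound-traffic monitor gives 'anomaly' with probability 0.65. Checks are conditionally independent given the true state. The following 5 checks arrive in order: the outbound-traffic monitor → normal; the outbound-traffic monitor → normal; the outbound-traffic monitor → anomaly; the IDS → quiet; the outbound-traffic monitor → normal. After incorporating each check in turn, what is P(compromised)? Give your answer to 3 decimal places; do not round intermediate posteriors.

0.027

Apply Bayes' rule sequentially, carrying P(compromised) forward.
After the outbound-traffic monitor='normal': P(compromised) = 0.1·0.8000 / (0.1·0.8000 + 0.35·0.2000) ≈ 0.5333
After the outbound-traffic monitor='normal': P(compromised) = 0.1·0.5333 / (0.1·0.5333 + 0.35·0.4667) ≈ 0.2462
After the outbound-traffic monitor='anomaly': P(compromised) = 0.9·0.2462 / (0.9·0.2462 + 0.65·0.7538) ≈ 0.3114
After the IDS='quiet': P(compromised) = 0.15·0.3114 / (0.15·0.3114 + 0.7·0.6886) ≈ 0.0883
After the outbound-traffic monitor='normal': P(compromised) = 0.1·0.0883 / (0.1·0.0883 + 0.35·0.9117) ≈ 0.0269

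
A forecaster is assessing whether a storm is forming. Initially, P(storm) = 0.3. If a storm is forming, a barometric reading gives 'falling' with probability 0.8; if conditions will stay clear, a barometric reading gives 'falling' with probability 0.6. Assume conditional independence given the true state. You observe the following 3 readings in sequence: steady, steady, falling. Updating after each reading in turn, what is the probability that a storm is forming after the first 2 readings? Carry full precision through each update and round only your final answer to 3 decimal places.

After 'steady': P(storm) = 0.2·0.3000 / (0.2·0.3000 + 0.4·0.7000) ≈ 0.1765
After 'steady': P(storm) = 0.2·0.1765 / (0.2·0.1765 + 0.4·0.8235) ≈ 0.0968

0.097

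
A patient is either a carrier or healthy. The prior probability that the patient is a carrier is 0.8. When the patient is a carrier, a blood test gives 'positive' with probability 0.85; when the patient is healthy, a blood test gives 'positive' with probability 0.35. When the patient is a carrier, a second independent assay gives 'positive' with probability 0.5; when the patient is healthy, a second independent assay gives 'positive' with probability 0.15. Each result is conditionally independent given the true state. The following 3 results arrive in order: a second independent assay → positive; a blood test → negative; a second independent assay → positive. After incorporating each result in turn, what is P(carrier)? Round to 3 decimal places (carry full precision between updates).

After a second independent assay='positive': P(carrier) = 0.5·0.8000 / (0.5·0.8000 + 0.15·0.2000) ≈ 0.9302
After a blood test='negative': P(carrier) = 0.15·0.9302 / (0.15·0.9302 + 0.65·0.0698) ≈ 0.7547
After a second independent assay='positive': P(carrier) = 0.5·0.7547 / (0.5·0.7547 + 0.15·0.2453) ≈ 0.9112

0.911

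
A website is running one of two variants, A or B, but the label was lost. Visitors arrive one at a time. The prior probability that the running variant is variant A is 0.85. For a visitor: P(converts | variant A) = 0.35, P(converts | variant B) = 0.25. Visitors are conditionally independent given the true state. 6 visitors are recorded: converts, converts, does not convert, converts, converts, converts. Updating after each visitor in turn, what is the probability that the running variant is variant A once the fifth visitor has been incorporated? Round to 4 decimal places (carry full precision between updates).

0.9497

Each posterior becomes the prior for the next update.
After 'converts': P(A) = 0.35·0.8500 / (0.35·0.8500 + 0.25·0.1500) ≈ 0.8881
After 'converts': P(A) = 0.35·0.8881 / (0.35·0.8881 + 0.25·0.1119) ≈ 0.9174
After 'does not convert': P(A) = 0.65·0.9174 / (0.65·0.9174 + 0.75·0.0826) ≈ 0.9059
After 'converts': P(A) = 0.35·0.9059 / (0.35·0.9059 + 0.25·0.0941) ≈ 0.9309
After 'converts': P(A) = 0.35·0.9309 / (0.35·0.9309 + 0.25·0.0691) ≈ 0.9497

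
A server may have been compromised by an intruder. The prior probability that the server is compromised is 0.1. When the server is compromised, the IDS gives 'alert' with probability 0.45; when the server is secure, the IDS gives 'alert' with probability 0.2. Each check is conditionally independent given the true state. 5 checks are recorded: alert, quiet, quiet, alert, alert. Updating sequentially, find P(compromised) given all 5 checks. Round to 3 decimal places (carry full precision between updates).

0.374

After 'alert': P(compromised) = 0.45·0.1000 / (0.45·0.1000 + 0.2·0.9000) ≈ 0.2000
After 'quiet': P(compromised) = 0.55·0.2000 / (0.55·0.2000 + 0.8·0.8000) ≈ 0.1467
After 'quiet': P(compromised) = 0.55·0.1467 / (0.55·0.1467 + 0.8·0.8533) ≈ 0.1057
After 'alert': P(compromised) = 0.45·0.1057 / (0.45·0.1057 + 0.2·0.8943) ≈ 0.2100
After 'alert': P(compromised) = 0.45·0.2100 / (0.45·0.2100 + 0.2·0.7900) ≈ 0.3743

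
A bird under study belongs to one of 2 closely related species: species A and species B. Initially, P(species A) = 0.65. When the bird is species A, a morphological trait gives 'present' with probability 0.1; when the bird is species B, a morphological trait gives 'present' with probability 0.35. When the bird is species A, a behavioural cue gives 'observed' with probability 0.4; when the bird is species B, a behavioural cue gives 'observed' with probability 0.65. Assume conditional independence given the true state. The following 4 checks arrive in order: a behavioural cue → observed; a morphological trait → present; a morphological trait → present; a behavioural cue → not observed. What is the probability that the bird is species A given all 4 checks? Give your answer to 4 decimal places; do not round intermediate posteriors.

Apply Bayes' rule sequentially, carrying P(species A) forward.
After a behavioural cue='observed': P(species A) = 0.4·0.6500 / (0.4·0.6500 + 0.65·0.3500) ≈ 0.5333
After a morphological trait='present': P(species A) = 0.1·0.5333 / (0.1·0.5333 + 0.35·0.4667) ≈ 0.2462
After a morphological trait='present': P(species A) = 0.1·0.2462 / (0.1·0.2462 + 0.35·0.7538) ≈ 0.0853
After a behavioural cue='not observed': P(species A) = 0.6·0.0853 / (0.6·0.0853 + 0.35·0.9147) ≈ 0.1379

0.1379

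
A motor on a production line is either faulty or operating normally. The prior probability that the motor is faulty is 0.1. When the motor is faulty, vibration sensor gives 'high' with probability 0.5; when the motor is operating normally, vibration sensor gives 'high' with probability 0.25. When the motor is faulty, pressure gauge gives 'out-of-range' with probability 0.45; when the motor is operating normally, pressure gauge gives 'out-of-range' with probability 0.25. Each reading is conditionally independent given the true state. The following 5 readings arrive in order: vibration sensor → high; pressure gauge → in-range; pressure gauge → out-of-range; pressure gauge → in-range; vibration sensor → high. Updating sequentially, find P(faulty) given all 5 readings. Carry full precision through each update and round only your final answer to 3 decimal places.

0.301

After vibration sensor='high': P(faulty) = 0.5·0.1000 / (0.5·0.1000 + 0.25·0.9000) ≈ 0.1818
After pressure gauge='in-range': P(faulty) = 0.55·0.1818 / (0.55·0.1818 + 0.75·0.8182) ≈ 0.1401
After pressure gauge='out-of-range': P(faulty) = 0.45·0.1401 / (0.45·0.1401 + 0.25·0.8599) ≈ 0.2268
After pressure gauge='in-range': P(faulty) = 0.55·0.2268 / (0.55·0.2268 + 0.75·0.7732) ≈ 0.1770
After vibration sensor='high': P(faulty) = 0.5·0.1770 / (0.5·0.1770 + 0.25·0.8230) ≈ 0.3008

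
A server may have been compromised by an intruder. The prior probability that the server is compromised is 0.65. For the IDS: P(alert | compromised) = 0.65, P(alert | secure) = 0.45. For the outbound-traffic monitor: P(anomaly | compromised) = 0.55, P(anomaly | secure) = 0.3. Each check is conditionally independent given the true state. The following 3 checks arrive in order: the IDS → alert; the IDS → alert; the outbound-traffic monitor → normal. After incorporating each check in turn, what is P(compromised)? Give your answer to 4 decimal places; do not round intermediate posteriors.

0.7135

Each posterior becomes the prior for the next update.
After the IDS='alert': P(compromised) = 0.65·0.6500 / (0.65·0.6500 + 0.45·0.3500) ≈ 0.7284
After the IDS='alert': P(compromised) = 0.65·0.7284 / (0.65·0.7284 + 0.45·0.2716) ≈ 0.7949
After the outbound-traffic monitor='normal': P(compromised) = 0.45·0.7949 / (0.45·0.7949 + 0.7·0.2051) ≈ 0.7135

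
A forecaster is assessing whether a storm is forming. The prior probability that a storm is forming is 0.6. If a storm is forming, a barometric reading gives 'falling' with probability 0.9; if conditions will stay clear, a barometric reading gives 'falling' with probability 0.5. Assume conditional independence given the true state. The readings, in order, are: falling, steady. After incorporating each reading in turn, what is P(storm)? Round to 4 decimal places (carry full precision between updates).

After 'falling': P(storm) = 0.9·0.6000 / (0.9·0.6000 + 0.5·0.4000) ≈ 0.7297
After 'steady': P(storm) = 0.1·0.7297 / (0.1·0.7297 + 0.5·0.2703) ≈ 0.3506

0.3506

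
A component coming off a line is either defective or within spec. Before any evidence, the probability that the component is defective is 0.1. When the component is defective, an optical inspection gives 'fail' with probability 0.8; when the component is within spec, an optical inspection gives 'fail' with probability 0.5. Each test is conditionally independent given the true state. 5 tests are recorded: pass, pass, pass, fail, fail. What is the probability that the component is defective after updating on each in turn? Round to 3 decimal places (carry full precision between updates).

After 'pass': P(defective) = 0.2·0.1000 / (0.2·0.1000 + 0.5·0.9000) ≈ 0.0426
After 'pass': P(defective) = 0.2·0.0426 / (0.2·0.0426 + 0.5·0.9574) ≈ 0.0175
After 'pass': P(defective) = 0.2·0.0175 / (0.2·0.0175 + 0.5·0.9825) ≈ 0.0071
After 'fail': P(defective) = 0.8·0.0071 / (0.8·0.0071 + 0.5·0.9929) ≈ 0.0112
After 'fail': P(defective) = 0.8·0.0112 / (0.8·0.0112 + 0.5·0.9888) ≈ 0.0179

0.018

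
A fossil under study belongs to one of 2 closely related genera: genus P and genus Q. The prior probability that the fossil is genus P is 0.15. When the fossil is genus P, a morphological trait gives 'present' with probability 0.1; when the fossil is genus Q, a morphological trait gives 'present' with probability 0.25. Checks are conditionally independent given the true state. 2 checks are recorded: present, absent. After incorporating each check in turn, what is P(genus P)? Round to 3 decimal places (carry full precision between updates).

0.078

Apply Bayes' rule sequentially, carrying P(genus P) forward.
After 'present': P(genus P) = 0.1·0.1500 / (0.1·0.1500 + 0.25·0.8500) ≈ 0.0659
After 'absent': P(genus P) = 0.9·0.0659 / (0.9·0.0659 + 0.75·0.9341) ≈ 0.0781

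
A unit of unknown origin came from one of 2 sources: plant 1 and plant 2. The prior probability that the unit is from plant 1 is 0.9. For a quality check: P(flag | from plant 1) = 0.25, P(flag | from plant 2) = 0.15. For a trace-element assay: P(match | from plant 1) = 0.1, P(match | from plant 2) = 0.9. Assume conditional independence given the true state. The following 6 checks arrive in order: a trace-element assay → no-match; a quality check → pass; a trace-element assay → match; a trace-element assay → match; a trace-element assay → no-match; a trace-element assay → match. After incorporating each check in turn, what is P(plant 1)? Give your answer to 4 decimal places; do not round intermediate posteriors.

After a trace-element assay='no-match': P(plant 1) = 0.9·0.9000 / (0.9·0.9000 + 0.1·0.1000) ≈ 0.9878
After a quality check='pass': P(plant 1) = 0.75·0.9878 / (0.75·0.9878 + 0.85·0.0122) ≈ 0.9862
After a trace-element assay='match': P(plant 1) = 0.1·0.9862 / (0.1·0.9862 + 0.9·0.0138) ≈ 0.8882
After a trace-element assay='match': P(plant 1) = 0.1·0.8882 / (0.1·0.8882 + 0.9·0.1118) ≈ 0.4688
After a trace-element assay='no-match': P(plant 1) = 0.9·0.4688 / (0.9·0.4688 + 0.1·0.5312) ≈ 0.8882
After a trace-element assay='match': P(plant 1) = 0.1·0.8882 / (0.1·0.8882 + 0.9·0.1118) ≈ 0.4688

0.4688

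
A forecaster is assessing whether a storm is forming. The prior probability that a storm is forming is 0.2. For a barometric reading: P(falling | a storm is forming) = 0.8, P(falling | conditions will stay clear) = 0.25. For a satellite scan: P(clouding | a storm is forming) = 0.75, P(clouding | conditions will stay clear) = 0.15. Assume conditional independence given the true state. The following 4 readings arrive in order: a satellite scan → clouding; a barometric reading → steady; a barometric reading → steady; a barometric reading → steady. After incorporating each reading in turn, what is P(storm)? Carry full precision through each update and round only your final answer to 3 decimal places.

0.023

Apply Bayes' rule sequentially, carrying P(storm) forward.
After a satellite scan='clouding': P(storm) = 0.75·0.2000 / (0.75·0.2000 + 0.15·0.8000) ≈ 0.5556
After a barometric reading='steady': P(storm) = 0.2·0.5556 / (0.2·0.5556 + 0.75·0.4444) ≈ 0.2500
After a barometric reading='steady': P(storm) = 0.2·0.2500 / (0.2·0.2500 + 0.75·0.7500) ≈ 0.0816
After a barometric reading='steady': P(storm) = 0.2·0.0816 / (0.2·0.0816 + 0.75·0.9184) ≈ 0.0232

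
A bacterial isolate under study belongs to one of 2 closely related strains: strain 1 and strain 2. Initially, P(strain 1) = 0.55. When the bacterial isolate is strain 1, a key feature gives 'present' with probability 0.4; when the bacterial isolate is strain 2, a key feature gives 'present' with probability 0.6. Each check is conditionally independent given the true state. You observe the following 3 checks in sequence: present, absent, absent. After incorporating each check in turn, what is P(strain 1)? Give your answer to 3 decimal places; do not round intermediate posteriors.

After 'present': P(strain 1) = 0.4·0.5500 / (0.4·0.5500 + 0.6·0.4500) ≈ 0.4490
After 'absent': P(strain 1) = 0.6·0.4490 / (0.6·0.4490 + 0.4·0.5510) ≈ 0.5500
After 'absent': P(strain 1) = 0.6·0.5500 / (0.6·0.5500 + 0.4·0.4500) ≈ 0.6471

0.647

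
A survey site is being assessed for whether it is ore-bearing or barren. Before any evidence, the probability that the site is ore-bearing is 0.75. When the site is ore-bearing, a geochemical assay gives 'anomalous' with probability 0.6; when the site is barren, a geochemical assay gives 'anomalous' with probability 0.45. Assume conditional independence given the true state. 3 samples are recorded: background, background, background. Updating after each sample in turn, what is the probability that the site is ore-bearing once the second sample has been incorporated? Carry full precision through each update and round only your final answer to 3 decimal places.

0.613

After 'background': P(ore) = 0.4·0.7500 / (0.4·0.7500 + 0.55·0.2500) ≈ 0.6857
After 'background': P(ore) = 0.4·0.6857 / (0.4·0.6857 + 0.55·0.3143) ≈ 0.6134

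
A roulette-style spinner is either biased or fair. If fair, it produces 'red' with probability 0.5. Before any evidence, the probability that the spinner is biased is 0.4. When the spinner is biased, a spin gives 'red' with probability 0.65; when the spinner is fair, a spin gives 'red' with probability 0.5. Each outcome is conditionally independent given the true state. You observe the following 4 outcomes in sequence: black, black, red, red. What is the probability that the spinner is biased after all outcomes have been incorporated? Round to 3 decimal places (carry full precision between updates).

After 'black': P(biased) = 0.35·0.4000 / (0.35·0.4000 + 0.5·0.6000) ≈ 0.3182
After 'black': P(biased) = 0.35·0.3182 / (0.35·0.3182 + 0.5·0.6818) ≈ 0.2462
After 'red': P(biased) = 0.65·0.2462 / (0.65·0.2462 + 0.5·0.7538) ≈ 0.2981
After 'red': P(biased) = 0.65·0.2981 / (0.65·0.2981 + 0.5·0.7019) ≈ 0.3557

0.356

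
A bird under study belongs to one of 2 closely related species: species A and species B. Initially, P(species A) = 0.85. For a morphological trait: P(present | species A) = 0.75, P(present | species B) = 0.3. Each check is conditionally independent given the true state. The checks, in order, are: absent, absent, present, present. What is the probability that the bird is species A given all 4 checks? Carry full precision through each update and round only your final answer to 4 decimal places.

0.8188

After 'absent': P(species A) = 0.25·0.8500 / (0.25·0.8500 + 0.7·0.1500) ≈ 0.6693
After 'absent': P(species A) = 0.25·0.6693 / (0.25·0.6693 + 0.7·0.3307) ≈ 0.4195
After 'present': P(species A) = 0.75·0.4195 / (0.75·0.4195 + 0.3·0.5805) ≈ 0.6437
After 'present': P(species A) = 0.75·0.6437 / (0.75·0.6437 + 0.3·0.3563) ≈ 0.8188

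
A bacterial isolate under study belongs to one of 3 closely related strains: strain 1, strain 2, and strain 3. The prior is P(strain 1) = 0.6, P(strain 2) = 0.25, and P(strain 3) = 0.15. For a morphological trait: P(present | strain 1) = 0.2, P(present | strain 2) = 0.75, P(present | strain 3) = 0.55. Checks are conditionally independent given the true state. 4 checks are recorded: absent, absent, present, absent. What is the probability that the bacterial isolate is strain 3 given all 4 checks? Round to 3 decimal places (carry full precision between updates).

Each posterior becomes the prior for the next update.
After 'absent': normaliser = 0.8·0.6000 + 0.25·0.2500 + 0.45·0.1500; P(strain 1) ≈ 0.7869, P(strain 2) ≈ 0.1025, P(strain 3) ≈ 0.1107
After 'absent': normaliser = 0.8·0.7869 + 0.25·0.1025 + 0.45·0.1107; P(strain 1) ≈ 0.8930, P(strain 2) ≈ 0.0363, P(strain 3) ≈ 0.0706
After 'present': normaliser = 0.2·0.8930 + 0.75·0.0363 + 0.55·0.0706; P(strain 1) ≈ 0.7299, P(strain 2) ≈ 0.1114, P(strain 3) ≈ 0.1588
After 'absent': normaliser = 0.8·0.7299 + 0.25·0.1114 + 0.45·0.1588; P(strain 1) ≈ 0.8547, P(strain 2) ≈ 0.0408, P(strain 3) ≈ 0.1046

0.105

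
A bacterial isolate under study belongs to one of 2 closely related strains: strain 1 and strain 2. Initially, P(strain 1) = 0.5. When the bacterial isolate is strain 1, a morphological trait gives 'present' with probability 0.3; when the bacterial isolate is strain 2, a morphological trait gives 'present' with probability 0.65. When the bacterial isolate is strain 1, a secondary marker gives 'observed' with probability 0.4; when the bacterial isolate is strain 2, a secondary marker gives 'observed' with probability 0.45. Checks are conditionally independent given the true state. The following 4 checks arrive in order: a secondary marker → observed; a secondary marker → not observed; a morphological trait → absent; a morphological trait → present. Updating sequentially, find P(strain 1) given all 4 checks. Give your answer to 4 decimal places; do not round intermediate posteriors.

0.4723

After a secondary marker='observed': P(strain 1) = 0.4·0.5000 / (0.4·0.5000 + 0.45·0.5000) ≈ 0.4706
After a secondary marker='not observed': P(strain 1) = 0.6·0.4706 / (0.6·0.4706 + 0.55·0.5294) ≈ 0.4923
After a morphological trait='absent': P(strain 1) = 0.7·0.4923 / (0.7·0.4923 + 0.35·0.5077) ≈ 0.6598
After a morphological trait='present': P(strain 1) = 0.3·0.6598 / (0.3·0.6598 + 0.65·0.3402) ≈ 0.4723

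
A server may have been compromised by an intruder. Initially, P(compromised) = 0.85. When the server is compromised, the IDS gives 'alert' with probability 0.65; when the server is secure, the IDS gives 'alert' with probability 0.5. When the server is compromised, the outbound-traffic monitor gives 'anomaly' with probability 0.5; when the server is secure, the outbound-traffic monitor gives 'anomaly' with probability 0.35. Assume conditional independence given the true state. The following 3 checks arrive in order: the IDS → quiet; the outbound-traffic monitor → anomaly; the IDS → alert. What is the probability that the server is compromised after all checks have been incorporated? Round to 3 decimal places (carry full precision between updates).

0.880

Apply Bayes' rule sequentially, carrying P(compromised) forward.
After the IDS='quiet': P(compromised) = 0.35·0.8500 / (0.35·0.8500 + 0.5·0.1500) ≈ 0.7987
After the outbound-traffic monitor='anomaly': P(compromised) = 0.5·0.7987 / (0.5·0.7987 + 0.35·0.2013) ≈ 0.8500
After the IDS='alert': P(compromised) = 0.65·0.8500 / (0.65·0.8500 + 0.5·0.1500) ≈ 0.8805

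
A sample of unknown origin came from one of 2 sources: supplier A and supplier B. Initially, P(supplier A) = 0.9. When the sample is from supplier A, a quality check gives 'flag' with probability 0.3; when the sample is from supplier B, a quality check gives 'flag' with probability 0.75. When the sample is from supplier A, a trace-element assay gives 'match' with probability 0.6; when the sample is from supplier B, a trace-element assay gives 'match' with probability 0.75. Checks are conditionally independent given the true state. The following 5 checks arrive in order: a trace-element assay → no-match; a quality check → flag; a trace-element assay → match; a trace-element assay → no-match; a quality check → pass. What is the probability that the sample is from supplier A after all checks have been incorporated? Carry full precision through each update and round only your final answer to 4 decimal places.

0.9538

After a trace-element assay='no-match': P(supplier A) = 0.4·0.9000 / (0.4·0.9000 + 0.25·0.1000) ≈ 0.9351
After a quality check='flag': P(supplier A) = 0.3·0.9351 / (0.3·0.9351 + 0.75·0.0649) ≈ 0.8521
After a trace-element assay='match': P(supplier A) = 0.6·0.8521 / (0.6·0.8521 + 0.75·0.1479) ≈ 0.8217
After a trace-element assay='no-match': P(supplier A) = 0.4·0.8217 / (0.4·0.8217 + 0.25·0.1783) ≈ 0.8806
After a quality check='pass': P(supplier A) = 0.7·0.8806 / (0.7·0.8806 + 0.25·0.1194) ≈ 0.9538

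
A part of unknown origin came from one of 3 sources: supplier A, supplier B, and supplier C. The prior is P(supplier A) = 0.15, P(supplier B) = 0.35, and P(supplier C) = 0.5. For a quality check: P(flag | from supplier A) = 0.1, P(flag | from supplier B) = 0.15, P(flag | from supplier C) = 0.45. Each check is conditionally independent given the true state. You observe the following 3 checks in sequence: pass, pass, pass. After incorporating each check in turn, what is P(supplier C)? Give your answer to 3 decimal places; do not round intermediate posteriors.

After 'pass': normaliser = 0.9·0.1500 + 0.85·0.3500 + 0.55·0.5000; P(supplier A) ≈ 0.1908, P(supplier B) ≈ 0.4205, P(supplier C) ≈ 0.3887
After 'pass': normaliser = 0.9·0.1908 + 0.85·0.4205 + 0.55·0.3887; P(supplier A) ≈ 0.2312, P(supplier B) ≈ 0.4811, P(supplier C) ≈ 0.2878
After 'pass': normaliser = 0.9·0.2312 + 0.85·0.4811 + 0.55·0.2878; P(supplier A) ≈ 0.2684, P(supplier B) ≈ 0.5275, P(supplier C) ≈ 0.2042

0.204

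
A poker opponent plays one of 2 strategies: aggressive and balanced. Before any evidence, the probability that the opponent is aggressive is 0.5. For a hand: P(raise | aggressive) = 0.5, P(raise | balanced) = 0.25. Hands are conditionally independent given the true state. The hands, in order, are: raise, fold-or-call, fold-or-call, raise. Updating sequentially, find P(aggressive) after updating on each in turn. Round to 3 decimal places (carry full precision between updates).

0.640

Apply Bayes' rule sequentially, carrying P(aggressive) forward.
After 'raise': P(aggressive) = 0.5·0.5000 / (0.5·0.5000 + 0.25·0.5000) ≈ 0.6667
After 'fold-or-call': P(aggressive) = 0.5·0.6667 / (0.5·0.6667 + 0.75·0.3333) ≈ 0.5714
After 'fold-or-call': P(aggressive) = 0.5·0.5714 / (0.5·0.5714 + 0.75·0.4286) ≈ 0.4706
After 'raise': P(aggressive) = 0.5·0.4706 / (0.5·0.4706 + 0.25·0.5294) ≈ 0.6400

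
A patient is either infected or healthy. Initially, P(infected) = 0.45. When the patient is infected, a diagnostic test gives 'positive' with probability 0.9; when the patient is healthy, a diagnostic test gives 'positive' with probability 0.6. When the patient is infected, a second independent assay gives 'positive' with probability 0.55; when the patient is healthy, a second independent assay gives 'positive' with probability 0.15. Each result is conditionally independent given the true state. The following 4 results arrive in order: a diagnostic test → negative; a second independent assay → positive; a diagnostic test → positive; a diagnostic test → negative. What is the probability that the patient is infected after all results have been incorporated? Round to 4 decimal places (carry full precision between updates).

Apply Bayes' rule sequentially, carrying P(infected) forward.
After a diagnostic test='negative': P(infected) = 0.1·0.4500 / (0.1·0.4500 + 0.4·0.5500) ≈ 0.1698
After a second independent assay='positive': P(infected) = 0.55·0.1698 / (0.55·0.1698 + 0.15·0.8302) ≈ 0.4286
After a diagnostic test='positive': P(infected) = 0.9·0.4286 / (0.9·0.4286 + 0.6·0.5714) ≈ 0.5294
After a diagnostic test='negative': P(infected) = 0.1·0.5294 / (0.1·0.5294 + 0.4·0.4706) ≈ 0.2195

0.2195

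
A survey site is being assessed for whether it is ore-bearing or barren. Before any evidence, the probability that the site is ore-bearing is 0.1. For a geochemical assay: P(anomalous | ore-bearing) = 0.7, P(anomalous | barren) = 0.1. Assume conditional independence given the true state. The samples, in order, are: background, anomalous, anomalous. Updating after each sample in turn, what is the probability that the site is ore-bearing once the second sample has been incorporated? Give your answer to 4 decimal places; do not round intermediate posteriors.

0.2059

Apply Bayes' rule sequentially, carrying P(ore) forward.
After 'background': P(ore) = 0.3·0.1000 / (0.3·0.1000 + 0.9·0.9000) ≈ 0.0357
After 'anomalous': P(ore) = 0.7·0.0357 / (0.7·0.0357 + 0.1·0.9643) ≈ 0.2059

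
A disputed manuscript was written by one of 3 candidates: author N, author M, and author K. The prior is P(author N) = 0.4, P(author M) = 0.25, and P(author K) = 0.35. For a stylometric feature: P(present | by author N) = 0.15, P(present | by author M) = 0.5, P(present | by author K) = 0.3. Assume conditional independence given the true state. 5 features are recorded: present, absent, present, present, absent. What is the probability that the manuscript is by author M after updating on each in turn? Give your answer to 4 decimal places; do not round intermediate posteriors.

Each posterior becomes the prior for the next update.
After 'present': normaliser = 0.15·0.4000 + 0.5·0.2500 + 0.3·0.3500; P(author N) ≈ 0.2069, P(author M) ≈ 0.4310, P(author K) ≈ 0.3621
After 'absent': normaliser = 0.85·0.2069 + 0.5·0.4310 + 0.7·0.3621; P(author N) ≈ 0.2727, P(author M) ≈ 0.3342, P(author K) ≈ 0.3930
After 'present': normaliser = 0.15·0.2727 + 0.5·0.3342 + 0.3·0.3930; P(author N) ≈ 0.1255, P(author M) ≈ 0.5127, P(author K) ≈ 0.3618
After 'present': normaliser = 0.15·0.1255 + 0.5·0.5127 + 0.3·0.3618; P(author N) ≈ 0.0491, P(author M) ≈ 0.6681, P(author K) ≈ 0.2828
After 'absent': normaliser = 0.85·0.0491 + 0.5·0.6681 + 0.7·0.2828; P(author N) ≈ 0.0727, P(author M) ≈ 0.5822, P(author K) ≈ 0.3451

0.5822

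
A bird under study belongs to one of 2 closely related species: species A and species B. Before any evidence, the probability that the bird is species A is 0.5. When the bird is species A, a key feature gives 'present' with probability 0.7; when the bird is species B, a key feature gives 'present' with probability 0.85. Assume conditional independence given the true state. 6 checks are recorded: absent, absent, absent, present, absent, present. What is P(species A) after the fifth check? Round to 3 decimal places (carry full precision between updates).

0.929

Apply Bayes' rule sequentially, carrying P(species A) forward.
After 'absent': P(species A) = 0.3·0.5000 / (0.3·0.5000 + 0.15·0.5000) ≈ 0.6667
After 'absent': P(species A) = 0.3·0.6667 / (0.3·0.6667 + 0.15·0.3333) ≈ 0.8000
After 'absent': P(species A) = 0.3·0.8000 / (0.3·0.8000 + 0.15·0.2000) ≈ 0.8889
After 'present': P(species A) = 0.7·0.8889 / (0.7·0.8889 + 0.85·0.1111) ≈ 0.8682
After 'absent': P(species A) = 0.3·0.8682 / (0.3·0.8682 + 0.15·0.1318) ≈ 0.9295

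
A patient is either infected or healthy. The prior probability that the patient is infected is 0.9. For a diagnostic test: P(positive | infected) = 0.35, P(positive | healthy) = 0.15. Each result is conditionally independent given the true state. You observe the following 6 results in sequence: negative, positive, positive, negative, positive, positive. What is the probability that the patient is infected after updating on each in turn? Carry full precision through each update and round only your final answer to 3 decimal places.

After 'negative': P(infected) = 0.65·0.9000 / (0.65·0.9000 + 0.85·0.1000) ≈ 0.8731
After 'positive': P(infected) = 0.35·0.8731 / (0.35·0.8731 + 0.15·0.1269) ≈ 0.9414
After 'positive': P(infected) = 0.35·0.9414 / (0.35·0.9414 + 0.15·0.0586) ≈ 0.9740
After 'negative': P(infected) = 0.65·0.9740 / (0.65·0.9740 + 0.85·0.0260) ≈ 0.9663
After 'positive': P(infected) = 0.35·0.9663 / (0.35·0.9663 + 0.15·0.0337) ≈ 0.9853
After 'positive': P(infected) = 0.35·0.9853 / (0.35·0.9853 + 0.15·0.0147) ≈ 0.9936

0.994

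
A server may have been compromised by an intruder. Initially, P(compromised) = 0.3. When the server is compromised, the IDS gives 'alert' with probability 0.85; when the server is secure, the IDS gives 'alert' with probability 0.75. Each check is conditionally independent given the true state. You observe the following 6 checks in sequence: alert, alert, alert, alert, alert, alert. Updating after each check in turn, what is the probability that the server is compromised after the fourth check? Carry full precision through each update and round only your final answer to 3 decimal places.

0.414

After 'alert': P(compromised) = 0.85·0.3000 / (0.85·0.3000 + 0.75·0.7000) ≈ 0.3269
After 'alert': P(compromised) = 0.85·0.3269 / (0.85·0.3269 + 0.75·0.6731) ≈ 0.3550
After 'alert': P(compromised) = 0.85·0.3550 / (0.85·0.3550 + 0.75·0.6450) ≈ 0.3842
After 'alert': P(compromised) = 0.85·0.3842 / (0.85·0.3842 + 0.75·0.6158) ≈ 0.4142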